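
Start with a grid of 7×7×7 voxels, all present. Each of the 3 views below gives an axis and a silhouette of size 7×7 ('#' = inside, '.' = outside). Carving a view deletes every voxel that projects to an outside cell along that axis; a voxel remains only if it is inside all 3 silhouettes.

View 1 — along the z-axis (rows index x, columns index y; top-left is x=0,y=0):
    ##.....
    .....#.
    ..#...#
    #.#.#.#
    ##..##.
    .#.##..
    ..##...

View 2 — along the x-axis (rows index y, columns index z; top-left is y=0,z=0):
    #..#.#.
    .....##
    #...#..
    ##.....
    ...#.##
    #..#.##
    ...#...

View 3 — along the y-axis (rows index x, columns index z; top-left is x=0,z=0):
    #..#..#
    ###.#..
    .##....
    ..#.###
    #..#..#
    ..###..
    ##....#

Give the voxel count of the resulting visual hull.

20 voxels

initial block: 7^3 = 343
V1 z: intersect with XY mask (18 set) -- 126 left
V2 x: intersect with YZ mask (17 set) -- 44 left
V3 y: intersect with XZ mask (22 set) -- 20 left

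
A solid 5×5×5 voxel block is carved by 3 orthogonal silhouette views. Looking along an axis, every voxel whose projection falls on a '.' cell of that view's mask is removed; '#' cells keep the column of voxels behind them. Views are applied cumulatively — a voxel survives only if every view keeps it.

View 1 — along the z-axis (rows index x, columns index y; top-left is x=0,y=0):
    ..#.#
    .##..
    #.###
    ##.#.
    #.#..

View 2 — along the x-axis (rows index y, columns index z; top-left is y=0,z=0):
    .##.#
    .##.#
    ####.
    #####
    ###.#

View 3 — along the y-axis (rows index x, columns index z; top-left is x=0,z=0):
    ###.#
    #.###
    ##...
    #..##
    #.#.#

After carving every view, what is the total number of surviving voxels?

remaining voxels: 28

initial block: 5^3 = 125
V1 z: intersect with XY mask (13 set) -- 65 left
V2 x: intersect with YZ mask (19 set) -- 49 left
V3 y: intersect with XZ mask (16 set) -- 28 left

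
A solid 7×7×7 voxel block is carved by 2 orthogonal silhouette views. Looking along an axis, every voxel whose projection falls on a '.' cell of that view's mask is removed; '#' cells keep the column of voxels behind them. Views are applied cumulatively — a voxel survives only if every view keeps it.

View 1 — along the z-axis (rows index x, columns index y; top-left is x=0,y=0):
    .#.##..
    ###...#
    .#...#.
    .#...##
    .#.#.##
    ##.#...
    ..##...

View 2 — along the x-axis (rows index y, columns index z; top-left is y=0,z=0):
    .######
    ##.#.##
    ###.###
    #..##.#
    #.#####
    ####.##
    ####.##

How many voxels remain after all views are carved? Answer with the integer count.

start: 7×7×7 = 343 voxels
after view 1 [z-axis, 21 of 49 cells solid] → remaining = 147
after view 2 [x-axis, 39 of 49 cells solid] → remaining = 112

voxel count = 112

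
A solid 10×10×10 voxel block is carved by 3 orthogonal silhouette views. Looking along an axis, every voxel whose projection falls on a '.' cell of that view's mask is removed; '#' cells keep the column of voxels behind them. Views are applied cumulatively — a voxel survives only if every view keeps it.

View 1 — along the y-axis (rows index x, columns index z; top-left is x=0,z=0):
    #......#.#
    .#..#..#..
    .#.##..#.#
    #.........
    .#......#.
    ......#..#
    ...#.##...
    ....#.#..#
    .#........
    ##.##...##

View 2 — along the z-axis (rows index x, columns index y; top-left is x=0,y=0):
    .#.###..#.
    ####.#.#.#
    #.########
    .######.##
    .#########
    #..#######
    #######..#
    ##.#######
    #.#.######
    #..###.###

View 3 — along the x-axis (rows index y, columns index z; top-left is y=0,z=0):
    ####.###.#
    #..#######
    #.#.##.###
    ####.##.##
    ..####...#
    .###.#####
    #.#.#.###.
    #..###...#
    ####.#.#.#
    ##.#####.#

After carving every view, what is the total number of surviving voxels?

remaining voxels: 153

start: 10×10×10 = 1000 voxels
step 1: project along y, AND mask (29/100) → |grid| = 290
step 2: project along z, AND mask (78/100) → |grid| = 224
step 3: project along x, AND mask (70/100) → |grid| = 153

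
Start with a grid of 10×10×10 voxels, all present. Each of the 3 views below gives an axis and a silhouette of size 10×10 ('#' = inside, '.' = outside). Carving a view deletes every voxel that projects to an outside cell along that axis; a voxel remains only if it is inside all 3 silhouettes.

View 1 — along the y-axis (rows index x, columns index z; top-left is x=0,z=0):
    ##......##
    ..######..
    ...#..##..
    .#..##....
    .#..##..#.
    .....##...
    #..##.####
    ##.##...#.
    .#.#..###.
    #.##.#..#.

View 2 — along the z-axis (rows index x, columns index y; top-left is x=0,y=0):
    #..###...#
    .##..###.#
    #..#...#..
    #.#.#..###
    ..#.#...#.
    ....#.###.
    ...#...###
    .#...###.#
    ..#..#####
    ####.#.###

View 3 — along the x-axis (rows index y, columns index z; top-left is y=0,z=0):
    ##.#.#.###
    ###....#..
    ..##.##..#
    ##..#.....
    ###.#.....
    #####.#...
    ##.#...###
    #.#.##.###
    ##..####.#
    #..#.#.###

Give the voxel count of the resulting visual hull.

|visual hull| = 128

before carving: 1000 voxels (10×10×10)
carve view 1 (along y, XZ-mask fill 44/100): 440 voxels remain
carve view 2 (along z, XY-mask fill 50/100): 226 voxels remain
carve view 3 (along x, YZ-mask fill 55/100): 128 voxels remain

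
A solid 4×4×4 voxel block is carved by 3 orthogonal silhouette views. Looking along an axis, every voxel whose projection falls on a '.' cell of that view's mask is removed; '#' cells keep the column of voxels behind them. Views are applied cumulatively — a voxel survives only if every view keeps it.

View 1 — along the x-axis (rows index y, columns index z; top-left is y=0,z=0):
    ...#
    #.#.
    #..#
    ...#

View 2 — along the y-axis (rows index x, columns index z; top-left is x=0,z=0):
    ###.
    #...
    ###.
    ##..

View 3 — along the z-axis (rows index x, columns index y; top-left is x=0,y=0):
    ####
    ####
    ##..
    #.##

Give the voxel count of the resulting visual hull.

before carving: 64 voxels (4×4×4)
V1 x: intersect with YZ mask (6 set) -- 24 left
V2 y: intersect with XZ mask (9 set) -- 10 left
V3 z: intersect with XY mask (13 set) -- 8 left

8 voxels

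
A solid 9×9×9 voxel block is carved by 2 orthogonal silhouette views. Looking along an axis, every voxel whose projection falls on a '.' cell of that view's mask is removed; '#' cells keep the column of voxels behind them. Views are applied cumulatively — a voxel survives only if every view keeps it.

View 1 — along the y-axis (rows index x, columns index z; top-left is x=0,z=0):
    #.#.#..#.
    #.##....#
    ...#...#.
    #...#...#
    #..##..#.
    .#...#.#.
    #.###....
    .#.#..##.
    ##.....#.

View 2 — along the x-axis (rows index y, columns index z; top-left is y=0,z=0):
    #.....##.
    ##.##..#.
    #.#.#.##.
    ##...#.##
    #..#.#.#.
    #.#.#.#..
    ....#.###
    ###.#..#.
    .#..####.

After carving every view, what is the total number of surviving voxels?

full grid |V| = 729
after view 1 [y-axis, 31 of 81 cells solid] → remaining = 279
after view 2 [x-axis, 40 of 81 cells solid] → remaining = 157

remaining voxels: 157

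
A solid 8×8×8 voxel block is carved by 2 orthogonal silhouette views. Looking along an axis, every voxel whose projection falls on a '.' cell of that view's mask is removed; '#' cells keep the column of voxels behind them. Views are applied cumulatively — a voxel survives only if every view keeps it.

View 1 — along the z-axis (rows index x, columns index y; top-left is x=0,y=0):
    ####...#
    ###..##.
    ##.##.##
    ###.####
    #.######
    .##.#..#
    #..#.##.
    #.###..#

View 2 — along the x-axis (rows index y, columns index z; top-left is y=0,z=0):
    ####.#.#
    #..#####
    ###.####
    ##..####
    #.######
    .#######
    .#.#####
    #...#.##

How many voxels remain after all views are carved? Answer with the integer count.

start: 8×8×8 = 512 voxels
  1. axis=2 (XY plane), |mask|=43  ⇒  voxels=344
  2. axis=0 (YZ plane), |mask|=49  ⇒  voxels=261

|visual hull| = 261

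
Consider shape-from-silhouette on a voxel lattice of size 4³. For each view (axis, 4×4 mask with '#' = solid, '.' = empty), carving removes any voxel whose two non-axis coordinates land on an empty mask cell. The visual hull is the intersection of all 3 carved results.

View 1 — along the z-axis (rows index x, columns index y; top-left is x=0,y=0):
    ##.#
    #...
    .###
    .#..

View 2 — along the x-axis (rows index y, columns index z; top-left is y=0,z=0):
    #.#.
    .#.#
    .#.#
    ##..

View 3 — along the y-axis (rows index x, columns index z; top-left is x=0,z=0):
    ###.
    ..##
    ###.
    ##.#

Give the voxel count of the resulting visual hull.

voxel count = 12

before carving: 64 voxels (4×4×4)
carve view 1 (along z, XY-mask fill 8/16): 32 voxels remain
carve view 2 (along x, YZ-mask fill 8/16): 16 voxels remain
carve view 3 (along y, XZ-mask fill 11/16): 12 voxels remain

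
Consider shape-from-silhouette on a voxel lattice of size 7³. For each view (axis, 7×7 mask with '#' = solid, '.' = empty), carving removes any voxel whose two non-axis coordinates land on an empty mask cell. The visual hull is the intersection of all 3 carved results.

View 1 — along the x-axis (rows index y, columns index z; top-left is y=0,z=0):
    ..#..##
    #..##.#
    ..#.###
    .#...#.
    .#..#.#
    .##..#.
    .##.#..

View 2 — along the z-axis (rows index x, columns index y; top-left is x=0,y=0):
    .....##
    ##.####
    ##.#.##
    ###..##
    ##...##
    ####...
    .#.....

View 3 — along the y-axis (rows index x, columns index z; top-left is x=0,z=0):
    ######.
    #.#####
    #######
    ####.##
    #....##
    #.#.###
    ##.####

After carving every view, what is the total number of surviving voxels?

|visual hull| = 69

before carving: 343 voxels (7×7×7)
step 1: project along x, AND mask (22/49) → |grid| = 154
step 2: project along z, AND mask (27/49) → |grid| = 86
step 3: project along y, AND mask (39/49) → |grid| = 69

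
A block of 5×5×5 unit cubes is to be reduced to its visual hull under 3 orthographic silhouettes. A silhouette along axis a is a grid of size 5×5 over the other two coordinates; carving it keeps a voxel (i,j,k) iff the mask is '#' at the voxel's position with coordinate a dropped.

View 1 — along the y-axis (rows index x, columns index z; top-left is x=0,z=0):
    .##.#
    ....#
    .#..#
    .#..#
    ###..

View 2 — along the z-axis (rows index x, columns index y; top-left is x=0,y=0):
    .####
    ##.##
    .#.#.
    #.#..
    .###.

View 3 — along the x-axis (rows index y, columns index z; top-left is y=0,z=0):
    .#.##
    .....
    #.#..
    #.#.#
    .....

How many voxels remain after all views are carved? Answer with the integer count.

initial block: 5^3 = 125
step 1: project along y, AND mask (11/25) → |grid| = 55
step 2: project along z, AND mask (15/25) → |grid| = 33
step 3: project along x, AND mask (8/25) → |grid| = 12

|visual hull| = 12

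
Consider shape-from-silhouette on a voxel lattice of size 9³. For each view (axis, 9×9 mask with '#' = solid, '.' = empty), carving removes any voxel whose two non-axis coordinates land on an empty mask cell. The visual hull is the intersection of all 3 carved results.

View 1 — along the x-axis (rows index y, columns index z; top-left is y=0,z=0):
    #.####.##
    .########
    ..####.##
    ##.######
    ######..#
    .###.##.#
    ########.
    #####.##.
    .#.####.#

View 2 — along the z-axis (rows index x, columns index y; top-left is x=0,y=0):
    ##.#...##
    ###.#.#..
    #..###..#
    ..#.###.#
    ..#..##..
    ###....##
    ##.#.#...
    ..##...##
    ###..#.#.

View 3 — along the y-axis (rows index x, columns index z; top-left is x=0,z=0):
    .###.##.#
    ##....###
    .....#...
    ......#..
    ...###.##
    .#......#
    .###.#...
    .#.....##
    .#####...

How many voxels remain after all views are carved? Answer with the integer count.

|visual hull| = 111

before carving: 729 voxels (9×9×9)
  1. axis=0 (YZ plane), |mask|=63  ⇒  voxels=567
  2. axis=2 (XY plane), |mask|=41  ⇒  voxels=283
  3. axis=1 (XZ plane), |mask|=32  ⇒  voxels=111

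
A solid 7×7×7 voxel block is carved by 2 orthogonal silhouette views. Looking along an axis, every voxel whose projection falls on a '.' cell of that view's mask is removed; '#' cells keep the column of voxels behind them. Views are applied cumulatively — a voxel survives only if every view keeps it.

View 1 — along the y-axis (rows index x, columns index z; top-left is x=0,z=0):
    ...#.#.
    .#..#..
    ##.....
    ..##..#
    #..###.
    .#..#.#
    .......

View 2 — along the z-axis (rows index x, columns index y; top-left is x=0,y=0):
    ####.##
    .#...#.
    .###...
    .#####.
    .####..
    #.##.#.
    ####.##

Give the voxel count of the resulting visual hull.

full grid |V| = 343
step 1: project along y, AND mask (16/49) → |grid| = 112
step 2: project along z, AND mask (30/49) → |grid| = 65

voxel count = 65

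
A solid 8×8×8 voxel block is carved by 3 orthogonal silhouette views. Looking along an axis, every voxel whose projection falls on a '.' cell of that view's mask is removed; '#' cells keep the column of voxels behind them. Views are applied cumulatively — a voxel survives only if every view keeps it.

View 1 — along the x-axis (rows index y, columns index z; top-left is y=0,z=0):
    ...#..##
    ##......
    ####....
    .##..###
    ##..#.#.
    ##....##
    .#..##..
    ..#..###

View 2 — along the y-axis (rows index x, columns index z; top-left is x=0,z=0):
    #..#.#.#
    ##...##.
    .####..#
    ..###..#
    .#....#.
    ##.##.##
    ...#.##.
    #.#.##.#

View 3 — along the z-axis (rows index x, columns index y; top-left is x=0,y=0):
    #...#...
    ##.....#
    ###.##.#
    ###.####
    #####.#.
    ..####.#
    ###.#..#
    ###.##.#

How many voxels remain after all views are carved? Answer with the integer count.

before carving: 512 voxels (8×8×8)
[1] x-view keeps 29 columns → grid now 232
[2] y-view keeps 33 columns → grid now 119
[3] z-view keeps 40 columns → grid now 70

|visual hull| = 70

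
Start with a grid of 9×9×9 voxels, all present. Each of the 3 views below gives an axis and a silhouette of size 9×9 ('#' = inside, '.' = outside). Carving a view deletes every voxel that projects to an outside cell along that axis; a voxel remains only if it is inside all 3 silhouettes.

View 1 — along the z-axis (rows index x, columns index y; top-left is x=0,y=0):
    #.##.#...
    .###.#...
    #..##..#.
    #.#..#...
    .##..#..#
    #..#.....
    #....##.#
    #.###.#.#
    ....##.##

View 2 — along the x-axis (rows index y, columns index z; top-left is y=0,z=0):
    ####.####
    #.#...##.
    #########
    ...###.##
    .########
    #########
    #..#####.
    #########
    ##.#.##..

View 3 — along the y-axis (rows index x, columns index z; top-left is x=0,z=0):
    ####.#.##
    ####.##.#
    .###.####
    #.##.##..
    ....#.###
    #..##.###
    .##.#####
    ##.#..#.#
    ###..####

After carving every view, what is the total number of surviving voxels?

initial block: 9^3 = 729
after view 1 [z-axis, 35 of 81 cells solid] → remaining = 315
after view 2 [x-axis, 63 of 81 cells solid] → remaining = 254
after view 3 [y-axis, 55 of 81 cells solid] → remaining = 172

172 voxels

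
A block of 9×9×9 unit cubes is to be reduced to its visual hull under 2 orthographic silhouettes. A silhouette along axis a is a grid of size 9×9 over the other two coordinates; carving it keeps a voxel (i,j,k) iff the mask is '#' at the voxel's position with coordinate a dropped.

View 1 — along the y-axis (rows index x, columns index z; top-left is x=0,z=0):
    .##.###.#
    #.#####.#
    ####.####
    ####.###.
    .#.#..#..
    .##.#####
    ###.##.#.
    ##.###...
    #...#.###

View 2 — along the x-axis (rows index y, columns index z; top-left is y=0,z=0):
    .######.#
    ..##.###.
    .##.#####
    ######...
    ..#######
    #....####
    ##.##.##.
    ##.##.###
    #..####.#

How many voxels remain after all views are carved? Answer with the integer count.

remaining voxels: 337

full grid |V| = 729
[1] y-view keeps 54 columns → grid now 486
[2] x-view keeps 56 columns → grid now 337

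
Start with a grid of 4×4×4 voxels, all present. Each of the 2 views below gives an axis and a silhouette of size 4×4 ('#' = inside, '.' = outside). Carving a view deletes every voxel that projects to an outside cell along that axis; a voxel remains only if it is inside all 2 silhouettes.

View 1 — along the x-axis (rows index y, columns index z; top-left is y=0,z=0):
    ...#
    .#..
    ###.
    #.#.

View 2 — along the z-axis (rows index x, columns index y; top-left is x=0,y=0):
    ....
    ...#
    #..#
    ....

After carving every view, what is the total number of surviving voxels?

5 voxels

initial block: 4^3 = 64
[1] x-view keeps 7 columns → grid now 28
[2] z-view keeps 3 columns → grid now 5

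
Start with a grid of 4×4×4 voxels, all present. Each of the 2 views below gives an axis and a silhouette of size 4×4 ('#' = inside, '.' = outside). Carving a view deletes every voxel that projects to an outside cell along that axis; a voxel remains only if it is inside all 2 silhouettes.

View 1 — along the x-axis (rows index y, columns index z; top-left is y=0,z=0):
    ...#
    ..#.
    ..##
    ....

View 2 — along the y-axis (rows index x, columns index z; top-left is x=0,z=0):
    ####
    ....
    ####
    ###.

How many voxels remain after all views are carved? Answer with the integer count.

full grid |V| = 64
carve view 1 (along x, YZ-mask fill 4/16): 16 voxels remain
carve view 2 (along y, XZ-mask fill 11/16): 10 voxels remain

remaining voxels: 10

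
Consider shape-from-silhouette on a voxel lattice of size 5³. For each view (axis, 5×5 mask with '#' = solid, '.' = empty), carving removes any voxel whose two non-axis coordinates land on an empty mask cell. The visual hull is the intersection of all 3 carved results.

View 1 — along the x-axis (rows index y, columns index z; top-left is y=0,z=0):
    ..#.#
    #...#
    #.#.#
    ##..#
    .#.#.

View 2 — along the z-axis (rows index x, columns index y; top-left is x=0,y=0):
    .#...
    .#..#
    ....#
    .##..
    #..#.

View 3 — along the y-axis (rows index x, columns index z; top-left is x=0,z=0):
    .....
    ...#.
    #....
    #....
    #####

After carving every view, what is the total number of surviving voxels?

8 voxels

before carving: 125 voxels (5×5×5)
[1] x-view keeps 12 columns → grid now 60
[2] z-view keeps 8 columns → grid now 18
[3] y-view keeps 8 columns → grid now 8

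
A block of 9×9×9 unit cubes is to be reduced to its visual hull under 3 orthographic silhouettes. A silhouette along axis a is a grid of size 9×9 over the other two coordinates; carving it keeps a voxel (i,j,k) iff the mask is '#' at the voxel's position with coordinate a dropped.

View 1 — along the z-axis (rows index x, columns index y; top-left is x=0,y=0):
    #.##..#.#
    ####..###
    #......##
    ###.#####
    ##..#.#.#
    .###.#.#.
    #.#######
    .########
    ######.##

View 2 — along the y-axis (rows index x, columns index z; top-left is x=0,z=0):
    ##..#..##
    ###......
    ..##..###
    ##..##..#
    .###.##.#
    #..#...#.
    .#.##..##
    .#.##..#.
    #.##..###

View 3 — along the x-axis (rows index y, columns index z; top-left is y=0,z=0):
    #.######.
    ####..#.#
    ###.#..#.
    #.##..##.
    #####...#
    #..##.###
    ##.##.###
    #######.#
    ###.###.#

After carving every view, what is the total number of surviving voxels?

197 voxels

full grid |V| = 729
step 1: project along z, AND mask (57/81) → |grid| = 513
step 2: project along y, AND mask (42/81) → |grid| = 266
step 3: project along x, AND mask (57/81) → |grid| = 197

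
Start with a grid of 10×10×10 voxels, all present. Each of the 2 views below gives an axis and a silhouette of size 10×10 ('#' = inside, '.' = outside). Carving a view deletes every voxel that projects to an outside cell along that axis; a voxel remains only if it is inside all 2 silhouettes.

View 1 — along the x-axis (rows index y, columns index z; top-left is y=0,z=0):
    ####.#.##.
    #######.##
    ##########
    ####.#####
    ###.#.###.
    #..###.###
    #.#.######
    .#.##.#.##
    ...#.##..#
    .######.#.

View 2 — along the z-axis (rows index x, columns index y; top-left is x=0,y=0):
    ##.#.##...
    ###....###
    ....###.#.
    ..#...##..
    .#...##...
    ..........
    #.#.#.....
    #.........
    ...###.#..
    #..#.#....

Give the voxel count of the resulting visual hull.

240 voxels

initial block: 10^3 = 1000
V1 x: intersect with YZ mask (74 set) -- 740 left
V2 z: intersect with XY mask (32 set) -- 240 left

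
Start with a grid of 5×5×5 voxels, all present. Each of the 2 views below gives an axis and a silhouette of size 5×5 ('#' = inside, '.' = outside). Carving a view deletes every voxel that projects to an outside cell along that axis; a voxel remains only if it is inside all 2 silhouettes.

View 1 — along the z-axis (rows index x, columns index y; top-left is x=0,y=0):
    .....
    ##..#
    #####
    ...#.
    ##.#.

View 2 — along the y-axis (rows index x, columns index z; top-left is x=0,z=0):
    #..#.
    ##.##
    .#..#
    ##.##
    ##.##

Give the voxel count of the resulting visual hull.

remaining voxels: 38

start: 5×5×5 = 125 voxels
carve view 1 (along z, XY-mask fill 12/25): 60 voxels remain
carve view 2 (along y, XZ-mask fill 16/25): 38 voxels remain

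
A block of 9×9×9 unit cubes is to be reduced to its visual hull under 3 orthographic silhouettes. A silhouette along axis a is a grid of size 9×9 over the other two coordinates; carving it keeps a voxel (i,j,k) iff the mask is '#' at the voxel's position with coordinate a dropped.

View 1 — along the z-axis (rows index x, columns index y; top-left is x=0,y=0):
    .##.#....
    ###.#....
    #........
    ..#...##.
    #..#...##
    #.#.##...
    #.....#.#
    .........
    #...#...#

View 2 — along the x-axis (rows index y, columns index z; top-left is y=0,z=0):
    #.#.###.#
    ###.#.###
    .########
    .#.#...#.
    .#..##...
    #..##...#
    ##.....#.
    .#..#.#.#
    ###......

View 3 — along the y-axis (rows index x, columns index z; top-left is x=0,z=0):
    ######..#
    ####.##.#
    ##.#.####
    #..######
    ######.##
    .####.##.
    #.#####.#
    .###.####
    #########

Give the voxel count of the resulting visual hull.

remaining voxels: 95

before carving: 729 voxels (9×9×9)
step 1: project along z, AND mask (25/81) → |grid| = 225
step 2: project along x, AND mask (41/81) → |grid| = 124
step 3: project along y, AND mask (65/81) → |grid| = 95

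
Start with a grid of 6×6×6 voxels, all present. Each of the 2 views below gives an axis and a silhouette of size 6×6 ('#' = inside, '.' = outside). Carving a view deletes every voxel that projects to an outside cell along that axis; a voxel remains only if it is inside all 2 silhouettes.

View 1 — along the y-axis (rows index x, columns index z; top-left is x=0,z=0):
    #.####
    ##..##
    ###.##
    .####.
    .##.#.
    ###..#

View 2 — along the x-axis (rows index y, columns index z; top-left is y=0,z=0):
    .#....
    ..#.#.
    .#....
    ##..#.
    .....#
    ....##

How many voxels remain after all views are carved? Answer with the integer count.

start: 6×6×6 = 216 voxels
after view 1 [y-axis, 25 of 36 cells solid] → remaining = 150
after view 2 [x-axis, 10 of 36 cells solid] → remaining = 47

remaining voxels: 47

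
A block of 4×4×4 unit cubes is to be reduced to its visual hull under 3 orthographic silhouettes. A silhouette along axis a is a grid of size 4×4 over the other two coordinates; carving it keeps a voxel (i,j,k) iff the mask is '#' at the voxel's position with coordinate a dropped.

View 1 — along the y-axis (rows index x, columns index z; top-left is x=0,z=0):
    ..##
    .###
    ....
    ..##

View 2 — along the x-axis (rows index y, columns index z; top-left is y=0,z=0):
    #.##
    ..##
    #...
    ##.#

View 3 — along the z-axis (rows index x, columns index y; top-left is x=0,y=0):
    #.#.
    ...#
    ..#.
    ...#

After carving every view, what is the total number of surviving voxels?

5 voxels

before carving: 64 voxels (4×4×4)
V1 y: intersect with XZ mask (7 set) -- 28 left
V2 x: intersect with YZ mask (9 set) -- 16 left
V3 z: intersect with XY mask (5 set) -- 5 left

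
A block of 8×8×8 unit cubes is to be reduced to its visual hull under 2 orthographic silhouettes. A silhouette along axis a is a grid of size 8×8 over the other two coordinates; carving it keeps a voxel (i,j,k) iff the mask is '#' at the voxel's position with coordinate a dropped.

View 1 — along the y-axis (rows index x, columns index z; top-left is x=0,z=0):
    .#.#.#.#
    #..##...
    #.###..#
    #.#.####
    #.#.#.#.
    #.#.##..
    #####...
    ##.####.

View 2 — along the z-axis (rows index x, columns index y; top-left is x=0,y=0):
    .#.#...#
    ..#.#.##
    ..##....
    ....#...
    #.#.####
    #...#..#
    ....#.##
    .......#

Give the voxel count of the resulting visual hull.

full grid |V| = 512
  1. axis=1 (XZ plane), |mask|=37  ⇒  voxels=296
  2. axis=2 (XY plane), |mask|=23  ⇒  voxels=97

|visual hull| = 97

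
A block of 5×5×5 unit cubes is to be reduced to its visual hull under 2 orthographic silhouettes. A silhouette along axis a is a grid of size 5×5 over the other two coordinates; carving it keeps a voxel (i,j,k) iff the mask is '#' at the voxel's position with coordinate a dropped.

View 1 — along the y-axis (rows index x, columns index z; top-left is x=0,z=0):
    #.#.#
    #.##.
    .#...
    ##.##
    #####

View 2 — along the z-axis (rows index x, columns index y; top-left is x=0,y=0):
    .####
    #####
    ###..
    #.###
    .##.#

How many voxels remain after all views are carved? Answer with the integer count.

full grid |V| = 125
step 1: project along y, AND mask (16/25) → |grid| = 80
step 2: project along z, AND mask (19/25) → |grid| = 61

|visual hull| = 61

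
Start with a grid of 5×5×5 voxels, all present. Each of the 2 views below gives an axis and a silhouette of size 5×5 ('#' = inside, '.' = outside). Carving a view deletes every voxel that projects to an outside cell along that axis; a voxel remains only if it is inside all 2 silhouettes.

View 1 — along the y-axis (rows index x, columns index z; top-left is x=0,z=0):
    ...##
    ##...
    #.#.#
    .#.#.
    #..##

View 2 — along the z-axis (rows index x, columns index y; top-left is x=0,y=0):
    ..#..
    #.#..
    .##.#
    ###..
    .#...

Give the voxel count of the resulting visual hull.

full grid |V| = 125
after view 1 [y-axis, 12 of 25 cells solid] → remaining = 60
after view 2 [z-axis, 10 of 25 cells solid] → remaining = 24

voxel count = 24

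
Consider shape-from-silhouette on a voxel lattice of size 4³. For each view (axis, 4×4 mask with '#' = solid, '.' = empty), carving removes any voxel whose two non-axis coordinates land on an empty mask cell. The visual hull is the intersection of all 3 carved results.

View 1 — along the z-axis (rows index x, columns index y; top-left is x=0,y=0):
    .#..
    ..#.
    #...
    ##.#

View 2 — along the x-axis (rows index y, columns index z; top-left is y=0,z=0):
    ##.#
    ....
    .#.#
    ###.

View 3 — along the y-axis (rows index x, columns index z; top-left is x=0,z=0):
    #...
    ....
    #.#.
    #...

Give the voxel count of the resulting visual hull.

full grid |V| = 64
after view 1 [z-axis, 6 of 16 cells solid] → remaining = 24
after view 2 [x-axis, 8 of 16 cells solid] → remaining = 11
after view 3 [y-axis, 4 of 16 cells solid] → remaining = 3

|visual hull| = 3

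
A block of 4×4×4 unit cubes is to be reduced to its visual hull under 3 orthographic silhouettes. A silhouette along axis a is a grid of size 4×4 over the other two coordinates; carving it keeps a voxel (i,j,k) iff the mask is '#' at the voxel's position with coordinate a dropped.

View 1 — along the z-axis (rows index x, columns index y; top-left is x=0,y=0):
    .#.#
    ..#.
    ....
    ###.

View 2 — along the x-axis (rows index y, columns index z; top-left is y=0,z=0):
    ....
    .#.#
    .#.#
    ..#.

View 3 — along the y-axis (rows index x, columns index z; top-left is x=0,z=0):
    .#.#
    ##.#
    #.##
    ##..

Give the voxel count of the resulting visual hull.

voxel count = 6

start: 4×4×4 = 64 voxels
[1] z-view keeps 6 columns → grid now 24
[2] x-view keeps 5 columns → grid now 9
[3] y-view keeps 10 columns → grid now 6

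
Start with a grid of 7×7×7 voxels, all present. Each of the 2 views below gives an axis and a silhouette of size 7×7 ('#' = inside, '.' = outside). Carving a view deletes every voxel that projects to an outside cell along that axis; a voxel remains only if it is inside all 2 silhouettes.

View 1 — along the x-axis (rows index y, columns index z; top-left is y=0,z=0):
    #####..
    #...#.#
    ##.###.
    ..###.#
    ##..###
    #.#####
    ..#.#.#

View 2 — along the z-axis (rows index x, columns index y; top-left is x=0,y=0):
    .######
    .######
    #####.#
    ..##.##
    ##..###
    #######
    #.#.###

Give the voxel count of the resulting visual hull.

voxel count = 172

before carving: 343 voxels (7×7×7)
  1. axis=0 (YZ plane), |mask|=31  ⇒  voxels=217
  2. axis=2 (XY plane), |mask|=39  ⇒  voxels=172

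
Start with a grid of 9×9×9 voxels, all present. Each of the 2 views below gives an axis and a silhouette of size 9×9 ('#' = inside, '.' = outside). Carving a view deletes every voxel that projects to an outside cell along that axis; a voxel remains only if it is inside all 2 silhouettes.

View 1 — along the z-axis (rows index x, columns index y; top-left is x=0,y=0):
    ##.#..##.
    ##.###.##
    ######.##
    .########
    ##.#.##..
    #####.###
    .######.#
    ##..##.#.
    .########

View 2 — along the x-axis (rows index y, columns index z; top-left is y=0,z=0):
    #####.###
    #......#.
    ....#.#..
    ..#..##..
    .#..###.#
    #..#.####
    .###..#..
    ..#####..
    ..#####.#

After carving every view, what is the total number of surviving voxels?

remaining voxels: 272

initial block: 9^3 = 729
carve view 1 (along z, XY-mask fill 61/81): 549 voxels remain
carve view 2 (along x, YZ-mask fill 41/81): 272 voxels remain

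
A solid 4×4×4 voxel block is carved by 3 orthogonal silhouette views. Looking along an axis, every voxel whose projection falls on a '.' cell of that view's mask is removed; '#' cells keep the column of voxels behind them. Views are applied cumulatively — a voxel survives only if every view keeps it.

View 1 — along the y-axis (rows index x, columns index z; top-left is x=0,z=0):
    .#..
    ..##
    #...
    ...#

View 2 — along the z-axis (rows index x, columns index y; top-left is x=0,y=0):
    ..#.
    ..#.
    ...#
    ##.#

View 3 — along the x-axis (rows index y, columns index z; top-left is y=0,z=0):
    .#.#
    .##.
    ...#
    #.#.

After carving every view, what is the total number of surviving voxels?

full grid |V| = 64
[1] y-view keeps 5 columns → grid now 20
[2] z-view keeps 6 columns → grid now 7
[3] x-view keeps 7 columns → grid now 3

3 voxels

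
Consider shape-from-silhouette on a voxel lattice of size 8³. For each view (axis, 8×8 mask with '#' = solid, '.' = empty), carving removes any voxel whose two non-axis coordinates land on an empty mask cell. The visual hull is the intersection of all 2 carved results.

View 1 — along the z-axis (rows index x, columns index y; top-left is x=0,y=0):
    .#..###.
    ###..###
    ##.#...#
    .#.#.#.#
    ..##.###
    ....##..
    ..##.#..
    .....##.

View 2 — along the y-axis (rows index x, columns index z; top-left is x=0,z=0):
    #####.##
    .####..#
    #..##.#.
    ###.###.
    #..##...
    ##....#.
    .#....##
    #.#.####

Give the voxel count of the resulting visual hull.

initial block: 8^3 = 512
[1] z-view keeps 30 columns → grid now 240
[2] y-view keeps 37 columns → grid now 140

voxel count = 140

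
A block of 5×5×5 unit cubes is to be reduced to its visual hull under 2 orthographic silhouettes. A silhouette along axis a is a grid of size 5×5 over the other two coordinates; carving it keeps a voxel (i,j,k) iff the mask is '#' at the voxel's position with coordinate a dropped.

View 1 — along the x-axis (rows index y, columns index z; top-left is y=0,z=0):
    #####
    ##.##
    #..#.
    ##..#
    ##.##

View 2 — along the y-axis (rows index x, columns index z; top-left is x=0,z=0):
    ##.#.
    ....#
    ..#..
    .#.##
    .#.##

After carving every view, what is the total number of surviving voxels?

42 voxels

initial block: 5^3 = 125
step 1: project along x, AND mask (18/25) → |grid| = 90
step 2: project along y, AND mask (11/25) → |grid| = 42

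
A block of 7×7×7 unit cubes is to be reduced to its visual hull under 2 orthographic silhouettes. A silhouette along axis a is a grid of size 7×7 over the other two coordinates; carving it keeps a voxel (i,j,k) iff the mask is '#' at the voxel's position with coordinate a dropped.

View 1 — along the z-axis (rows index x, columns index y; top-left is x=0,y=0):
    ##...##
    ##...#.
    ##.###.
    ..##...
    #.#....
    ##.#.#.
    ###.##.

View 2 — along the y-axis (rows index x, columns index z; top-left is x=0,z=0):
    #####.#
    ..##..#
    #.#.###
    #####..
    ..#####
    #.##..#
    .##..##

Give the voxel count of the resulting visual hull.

full grid |V| = 343
  1. axis=2 (XY plane), |mask|=25  ⇒  voxels=175
  2. axis=1 (XZ plane), |mask|=32  ⇒  voxels=114

|visual hull| = 114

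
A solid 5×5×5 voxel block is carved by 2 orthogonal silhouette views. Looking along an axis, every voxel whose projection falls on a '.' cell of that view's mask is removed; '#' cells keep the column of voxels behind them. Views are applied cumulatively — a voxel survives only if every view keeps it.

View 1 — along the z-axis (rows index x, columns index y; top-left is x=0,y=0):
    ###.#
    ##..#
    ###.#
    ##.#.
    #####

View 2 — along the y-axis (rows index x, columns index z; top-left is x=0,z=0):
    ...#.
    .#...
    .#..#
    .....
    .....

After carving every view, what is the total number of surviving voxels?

full grid |V| = 125
  1. axis=2 (XY plane), |mask|=19  ⇒  voxels=95
  2. axis=1 (XZ plane), |mask|=4  ⇒  voxels=15

15 voxels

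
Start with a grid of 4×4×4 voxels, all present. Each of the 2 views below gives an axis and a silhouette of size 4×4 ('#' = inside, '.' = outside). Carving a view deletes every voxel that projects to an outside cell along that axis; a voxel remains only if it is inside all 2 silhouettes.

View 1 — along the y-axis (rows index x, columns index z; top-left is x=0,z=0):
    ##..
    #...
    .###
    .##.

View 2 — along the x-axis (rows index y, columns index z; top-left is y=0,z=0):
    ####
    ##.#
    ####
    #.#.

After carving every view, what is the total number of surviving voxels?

voxel count = 26

full grid |V| = 64
after view 1 [y-axis, 8 of 16 cells solid] → remaining = 32
after view 2 [x-axis, 13 of 16 cells solid] → remaining = 26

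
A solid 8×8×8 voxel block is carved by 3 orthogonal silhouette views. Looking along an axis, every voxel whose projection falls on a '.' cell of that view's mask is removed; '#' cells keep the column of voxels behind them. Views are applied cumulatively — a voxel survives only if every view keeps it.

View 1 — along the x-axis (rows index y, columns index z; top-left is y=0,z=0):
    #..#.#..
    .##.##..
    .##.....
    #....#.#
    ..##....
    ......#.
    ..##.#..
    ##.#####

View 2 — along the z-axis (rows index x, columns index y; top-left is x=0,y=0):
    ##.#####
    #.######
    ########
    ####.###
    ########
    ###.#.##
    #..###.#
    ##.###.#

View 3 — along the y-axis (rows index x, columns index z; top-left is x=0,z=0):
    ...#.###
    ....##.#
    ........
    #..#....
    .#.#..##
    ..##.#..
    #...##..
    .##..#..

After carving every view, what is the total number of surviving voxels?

before carving: 512 voxels (8×8×8)
step 1: project along x, AND mask (25/64) → |grid| = 200
step 2: project along z, AND mask (54/64) → |grid| = 174
step 3: project along y, AND mask (22/64) → |grid| = 64

remaining voxels: 64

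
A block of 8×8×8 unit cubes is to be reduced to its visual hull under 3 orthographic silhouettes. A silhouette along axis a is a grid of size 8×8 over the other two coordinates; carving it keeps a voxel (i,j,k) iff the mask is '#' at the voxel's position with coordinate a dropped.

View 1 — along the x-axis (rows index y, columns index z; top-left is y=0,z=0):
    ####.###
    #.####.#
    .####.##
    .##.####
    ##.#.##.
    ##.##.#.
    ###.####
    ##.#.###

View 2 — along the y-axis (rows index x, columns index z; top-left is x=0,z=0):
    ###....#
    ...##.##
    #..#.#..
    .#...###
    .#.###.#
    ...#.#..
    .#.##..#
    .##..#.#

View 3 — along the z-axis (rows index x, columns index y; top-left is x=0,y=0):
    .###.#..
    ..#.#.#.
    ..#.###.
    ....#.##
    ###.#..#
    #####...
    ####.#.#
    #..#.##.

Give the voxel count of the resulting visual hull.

full grid |V| = 512
carve view 1 (along x, YZ-mask fill 48/64): 384 voxels remain
carve view 2 (along y, XZ-mask fill 30/64): 182 voxels remain
carve view 3 (along z, XY-mask fill 34/64): 98 voxels remain

98 voxels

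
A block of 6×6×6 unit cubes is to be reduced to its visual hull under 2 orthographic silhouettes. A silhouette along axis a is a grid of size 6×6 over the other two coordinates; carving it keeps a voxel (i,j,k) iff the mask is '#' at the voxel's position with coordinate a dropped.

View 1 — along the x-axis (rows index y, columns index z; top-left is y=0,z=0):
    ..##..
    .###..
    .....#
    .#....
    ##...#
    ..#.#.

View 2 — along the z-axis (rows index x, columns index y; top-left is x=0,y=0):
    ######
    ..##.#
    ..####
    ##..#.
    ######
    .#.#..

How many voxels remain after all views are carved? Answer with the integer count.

remaining voxels: 47

start: 6×6×6 = 216 voxels
carve view 1 (along x, YZ-mask fill 12/36): 72 voxels remain
carve view 2 (along z, XY-mask fill 24/36): 47 voxels remain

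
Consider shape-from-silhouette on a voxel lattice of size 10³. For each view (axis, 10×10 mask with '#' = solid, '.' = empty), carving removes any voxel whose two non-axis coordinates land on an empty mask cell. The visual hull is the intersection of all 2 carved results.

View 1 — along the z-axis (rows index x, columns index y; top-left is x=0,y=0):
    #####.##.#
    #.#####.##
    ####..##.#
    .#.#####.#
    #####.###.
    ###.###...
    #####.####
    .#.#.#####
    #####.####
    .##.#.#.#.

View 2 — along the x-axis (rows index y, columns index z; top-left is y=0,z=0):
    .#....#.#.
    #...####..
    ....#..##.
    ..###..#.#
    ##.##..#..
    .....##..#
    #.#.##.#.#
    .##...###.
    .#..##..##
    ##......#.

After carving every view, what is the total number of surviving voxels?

before carving: 1000 voxels (10×10×10)
step 1: project along z, AND mask (74/100) → |grid| = 740
step 2: project along x, AND mask (43/100) → |grid| = 328

voxel count = 328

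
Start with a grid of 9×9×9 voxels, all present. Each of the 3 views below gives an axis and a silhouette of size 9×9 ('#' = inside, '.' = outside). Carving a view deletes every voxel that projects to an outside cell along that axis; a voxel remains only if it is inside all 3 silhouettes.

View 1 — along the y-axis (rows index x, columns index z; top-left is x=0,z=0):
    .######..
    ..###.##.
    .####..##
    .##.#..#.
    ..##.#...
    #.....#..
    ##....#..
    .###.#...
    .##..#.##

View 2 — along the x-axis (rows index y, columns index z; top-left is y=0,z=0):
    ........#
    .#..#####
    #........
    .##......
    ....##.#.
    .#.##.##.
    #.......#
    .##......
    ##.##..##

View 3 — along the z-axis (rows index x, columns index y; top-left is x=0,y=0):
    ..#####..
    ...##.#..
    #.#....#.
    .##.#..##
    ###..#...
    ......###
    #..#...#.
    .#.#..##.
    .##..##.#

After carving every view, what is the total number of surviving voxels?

start: 9×9×9 = 729 voxels
  1. axis=1 (XZ plane), |mask|=38  ⇒  voxels=342
  2. axis=0 (YZ plane), |mask|=28  ⇒  voxels=116
  3. axis=2 (XY plane), |mask|=35  ⇒  voxels=46

|visual hull| = 46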